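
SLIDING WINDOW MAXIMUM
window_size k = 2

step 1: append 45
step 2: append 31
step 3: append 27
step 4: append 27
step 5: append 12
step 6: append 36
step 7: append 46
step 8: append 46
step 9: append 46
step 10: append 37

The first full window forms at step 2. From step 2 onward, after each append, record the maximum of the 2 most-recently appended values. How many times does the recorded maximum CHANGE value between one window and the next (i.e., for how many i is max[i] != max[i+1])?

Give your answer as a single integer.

Answer: 4

Derivation:
step 1: append 45 -> window=[45] (not full yet)
step 2: append 31 -> window=[45, 31] -> max=45
step 3: append 27 -> window=[31, 27] -> max=31
step 4: append 27 -> window=[27, 27] -> max=27
step 5: append 12 -> window=[27, 12] -> max=27
step 6: append 36 -> window=[12, 36] -> max=36
step 7: append 46 -> window=[36, 46] -> max=46
step 8: append 46 -> window=[46, 46] -> max=46
step 9: append 46 -> window=[46, 46] -> max=46
step 10: append 37 -> window=[46, 37] -> max=46
Recorded maximums: 45 31 27 27 36 46 46 46 46
Changes between consecutive maximums: 4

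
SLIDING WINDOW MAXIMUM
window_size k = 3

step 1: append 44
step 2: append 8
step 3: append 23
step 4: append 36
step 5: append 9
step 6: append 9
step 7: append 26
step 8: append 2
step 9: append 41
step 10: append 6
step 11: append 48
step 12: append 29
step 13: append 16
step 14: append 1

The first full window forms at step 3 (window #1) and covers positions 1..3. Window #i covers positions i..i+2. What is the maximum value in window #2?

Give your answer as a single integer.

step 1: append 44 -> window=[44] (not full yet)
step 2: append 8 -> window=[44, 8] (not full yet)
step 3: append 23 -> window=[44, 8, 23] -> max=44
step 4: append 36 -> window=[8, 23, 36] -> max=36
Window #2 max = 36

Answer: 36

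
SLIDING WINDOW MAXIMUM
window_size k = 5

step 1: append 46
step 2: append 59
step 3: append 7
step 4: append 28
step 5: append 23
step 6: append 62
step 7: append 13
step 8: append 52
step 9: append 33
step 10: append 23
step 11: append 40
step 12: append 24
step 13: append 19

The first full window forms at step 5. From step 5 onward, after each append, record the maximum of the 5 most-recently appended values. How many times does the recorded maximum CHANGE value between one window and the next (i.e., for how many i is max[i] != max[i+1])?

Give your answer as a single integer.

Answer: 3

Derivation:
step 1: append 46 -> window=[46] (not full yet)
step 2: append 59 -> window=[46, 59] (not full yet)
step 3: append 7 -> window=[46, 59, 7] (not full yet)
step 4: append 28 -> window=[46, 59, 7, 28] (not full yet)
step 5: append 23 -> window=[46, 59, 7, 28, 23] -> max=59
step 6: append 62 -> window=[59, 7, 28, 23, 62] -> max=62
step 7: append 13 -> window=[7, 28, 23, 62, 13] -> max=62
step 8: append 52 -> window=[28, 23, 62, 13, 52] -> max=62
step 9: append 33 -> window=[23, 62, 13, 52, 33] -> max=62
step 10: append 23 -> window=[62, 13, 52, 33, 23] -> max=62
step 11: append 40 -> window=[13, 52, 33, 23, 40] -> max=52
step 12: append 24 -> window=[52, 33, 23, 40, 24] -> max=52
step 13: append 19 -> window=[33, 23, 40, 24, 19] -> max=40
Recorded maximums: 59 62 62 62 62 62 52 52 40
Changes between consecutive maximums: 3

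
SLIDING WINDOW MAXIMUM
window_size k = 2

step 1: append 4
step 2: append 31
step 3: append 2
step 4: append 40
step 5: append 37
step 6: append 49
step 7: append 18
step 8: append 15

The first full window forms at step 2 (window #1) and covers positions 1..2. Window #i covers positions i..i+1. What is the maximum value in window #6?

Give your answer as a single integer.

step 1: append 4 -> window=[4] (not full yet)
step 2: append 31 -> window=[4, 31] -> max=31
step 3: append 2 -> window=[31, 2] -> max=31
step 4: append 40 -> window=[2, 40] -> max=40
step 5: append 37 -> window=[40, 37] -> max=40
step 6: append 49 -> window=[37, 49] -> max=49
step 7: append 18 -> window=[49, 18] -> max=49
Window #6 max = 49

Answer: 49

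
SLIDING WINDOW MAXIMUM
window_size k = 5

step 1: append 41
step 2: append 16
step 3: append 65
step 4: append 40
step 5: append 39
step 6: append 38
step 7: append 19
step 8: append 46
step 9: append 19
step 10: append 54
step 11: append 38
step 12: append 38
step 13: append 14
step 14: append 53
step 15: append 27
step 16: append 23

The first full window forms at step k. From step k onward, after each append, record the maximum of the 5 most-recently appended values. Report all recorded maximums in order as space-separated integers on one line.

Answer: 65 65 65 46 46 54 54 54 54 54 53 53

Derivation:
step 1: append 41 -> window=[41] (not full yet)
step 2: append 16 -> window=[41, 16] (not full yet)
step 3: append 65 -> window=[41, 16, 65] (not full yet)
step 4: append 40 -> window=[41, 16, 65, 40] (not full yet)
step 5: append 39 -> window=[41, 16, 65, 40, 39] -> max=65
step 6: append 38 -> window=[16, 65, 40, 39, 38] -> max=65
step 7: append 19 -> window=[65, 40, 39, 38, 19] -> max=65
step 8: append 46 -> window=[40, 39, 38, 19, 46] -> max=46
step 9: append 19 -> window=[39, 38, 19, 46, 19] -> max=46
step 10: append 54 -> window=[38, 19, 46, 19, 54] -> max=54
step 11: append 38 -> window=[19, 46, 19, 54, 38] -> max=54
step 12: append 38 -> window=[46, 19, 54, 38, 38] -> max=54
step 13: append 14 -> window=[19, 54, 38, 38, 14] -> max=54
step 14: append 53 -> window=[54, 38, 38, 14, 53] -> max=54
step 15: append 27 -> window=[38, 38, 14, 53, 27] -> max=53
step 16: append 23 -> window=[38, 14, 53, 27, 23] -> max=53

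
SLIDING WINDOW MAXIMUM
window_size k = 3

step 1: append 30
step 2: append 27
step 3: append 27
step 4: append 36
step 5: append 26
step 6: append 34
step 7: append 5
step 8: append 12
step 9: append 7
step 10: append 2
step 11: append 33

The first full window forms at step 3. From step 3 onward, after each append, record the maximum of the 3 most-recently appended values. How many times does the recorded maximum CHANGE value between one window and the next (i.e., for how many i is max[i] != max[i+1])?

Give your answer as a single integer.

step 1: append 30 -> window=[30] (not full yet)
step 2: append 27 -> window=[30, 27] (not full yet)
step 3: append 27 -> window=[30, 27, 27] -> max=30
step 4: append 36 -> window=[27, 27, 36] -> max=36
step 5: append 26 -> window=[27, 36, 26] -> max=36
step 6: append 34 -> window=[36, 26, 34] -> max=36
step 7: append 5 -> window=[26, 34, 5] -> max=34
step 8: append 12 -> window=[34, 5, 12] -> max=34
step 9: append 7 -> window=[5, 12, 7] -> max=12
step 10: append 2 -> window=[12, 7, 2] -> max=12
step 11: append 33 -> window=[7, 2, 33] -> max=33
Recorded maximums: 30 36 36 36 34 34 12 12 33
Changes between consecutive maximums: 4

Answer: 4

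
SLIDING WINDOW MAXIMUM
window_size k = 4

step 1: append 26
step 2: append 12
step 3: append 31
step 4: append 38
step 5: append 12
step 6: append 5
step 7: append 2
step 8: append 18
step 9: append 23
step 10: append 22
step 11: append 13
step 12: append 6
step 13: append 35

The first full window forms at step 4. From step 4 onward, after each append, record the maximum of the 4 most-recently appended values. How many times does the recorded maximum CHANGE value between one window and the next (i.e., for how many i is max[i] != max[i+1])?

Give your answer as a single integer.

step 1: append 26 -> window=[26] (not full yet)
step 2: append 12 -> window=[26, 12] (not full yet)
step 3: append 31 -> window=[26, 12, 31] (not full yet)
step 4: append 38 -> window=[26, 12, 31, 38] -> max=38
step 5: append 12 -> window=[12, 31, 38, 12] -> max=38
step 6: append 5 -> window=[31, 38, 12, 5] -> max=38
step 7: append 2 -> window=[38, 12, 5, 2] -> max=38
step 8: append 18 -> window=[12, 5, 2, 18] -> max=18
step 9: append 23 -> window=[5, 2, 18, 23] -> max=23
step 10: append 22 -> window=[2, 18, 23, 22] -> max=23
step 11: append 13 -> window=[18, 23, 22, 13] -> max=23
step 12: append 6 -> window=[23, 22, 13, 6] -> max=23
step 13: append 35 -> window=[22, 13, 6, 35] -> max=35
Recorded maximums: 38 38 38 38 18 23 23 23 23 35
Changes between consecutive maximums: 3

Answer: 3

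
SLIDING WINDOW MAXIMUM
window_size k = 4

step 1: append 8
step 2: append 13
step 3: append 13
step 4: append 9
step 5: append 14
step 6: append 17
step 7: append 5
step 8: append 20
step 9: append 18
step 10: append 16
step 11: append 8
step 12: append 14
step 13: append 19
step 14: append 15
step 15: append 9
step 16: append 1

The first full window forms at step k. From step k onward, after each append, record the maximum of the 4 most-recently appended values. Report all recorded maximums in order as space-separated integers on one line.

step 1: append 8 -> window=[8] (not full yet)
step 2: append 13 -> window=[8, 13] (not full yet)
step 3: append 13 -> window=[8, 13, 13] (not full yet)
step 4: append 9 -> window=[8, 13, 13, 9] -> max=13
step 5: append 14 -> window=[13, 13, 9, 14] -> max=14
step 6: append 17 -> window=[13, 9, 14, 17] -> max=17
step 7: append 5 -> window=[9, 14, 17, 5] -> max=17
step 8: append 20 -> window=[14, 17, 5, 20] -> max=20
step 9: append 18 -> window=[17, 5, 20, 18] -> max=20
step 10: append 16 -> window=[5, 20, 18, 16] -> max=20
step 11: append 8 -> window=[20, 18, 16, 8] -> max=20
step 12: append 14 -> window=[18, 16, 8, 14] -> max=18
step 13: append 19 -> window=[16, 8, 14, 19] -> max=19
step 14: append 15 -> window=[8, 14, 19, 15] -> max=19
step 15: append 9 -> window=[14, 19, 15, 9] -> max=19
step 16: append 1 -> window=[19, 15, 9, 1] -> max=19

Answer: 13 14 17 17 20 20 20 20 18 19 19 19 19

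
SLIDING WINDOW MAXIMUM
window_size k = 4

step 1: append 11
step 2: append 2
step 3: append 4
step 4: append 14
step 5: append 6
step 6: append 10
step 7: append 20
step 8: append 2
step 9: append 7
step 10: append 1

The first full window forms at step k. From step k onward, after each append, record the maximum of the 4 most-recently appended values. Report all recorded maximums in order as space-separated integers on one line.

step 1: append 11 -> window=[11] (not full yet)
step 2: append 2 -> window=[11, 2] (not full yet)
step 3: append 4 -> window=[11, 2, 4] (not full yet)
step 4: append 14 -> window=[11, 2, 4, 14] -> max=14
step 5: append 6 -> window=[2, 4, 14, 6] -> max=14
step 6: append 10 -> window=[4, 14, 6, 10] -> max=14
step 7: append 20 -> window=[14, 6, 10, 20] -> max=20
step 8: append 2 -> window=[6, 10, 20, 2] -> max=20
step 9: append 7 -> window=[10, 20, 2, 7] -> max=20
step 10: append 1 -> window=[20, 2, 7, 1] -> max=20

Answer: 14 14 14 20 20 20 20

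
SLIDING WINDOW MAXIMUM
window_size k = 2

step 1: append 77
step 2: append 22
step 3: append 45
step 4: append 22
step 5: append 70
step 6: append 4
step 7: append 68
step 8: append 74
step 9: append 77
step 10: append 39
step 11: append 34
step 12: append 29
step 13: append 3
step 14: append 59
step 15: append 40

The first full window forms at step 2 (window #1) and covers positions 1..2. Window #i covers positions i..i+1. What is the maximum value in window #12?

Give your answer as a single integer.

step 1: append 77 -> window=[77] (not full yet)
step 2: append 22 -> window=[77, 22] -> max=77
step 3: append 45 -> window=[22, 45] -> max=45
step 4: append 22 -> window=[45, 22] -> max=45
step 5: append 70 -> window=[22, 70] -> max=70
step 6: append 4 -> window=[70, 4] -> max=70
step 7: append 68 -> window=[4, 68] -> max=68
step 8: append 74 -> window=[68, 74] -> max=74
step 9: append 77 -> window=[74, 77] -> max=77
step 10: append 39 -> window=[77, 39] -> max=77
step 11: append 34 -> window=[39, 34] -> max=39
step 12: append 29 -> window=[34, 29] -> max=34
step 13: append 3 -> window=[29, 3] -> max=29
Window #12 max = 29

Answer: 29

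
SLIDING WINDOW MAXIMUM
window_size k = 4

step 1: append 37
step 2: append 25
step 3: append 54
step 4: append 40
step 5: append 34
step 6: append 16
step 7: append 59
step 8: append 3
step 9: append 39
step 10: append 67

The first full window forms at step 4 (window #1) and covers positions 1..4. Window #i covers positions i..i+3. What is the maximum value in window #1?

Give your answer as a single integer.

step 1: append 37 -> window=[37] (not full yet)
step 2: append 25 -> window=[37, 25] (not full yet)
step 3: append 54 -> window=[37, 25, 54] (not full yet)
step 4: append 40 -> window=[37, 25, 54, 40] -> max=54
Window #1 max = 54

Answer: 54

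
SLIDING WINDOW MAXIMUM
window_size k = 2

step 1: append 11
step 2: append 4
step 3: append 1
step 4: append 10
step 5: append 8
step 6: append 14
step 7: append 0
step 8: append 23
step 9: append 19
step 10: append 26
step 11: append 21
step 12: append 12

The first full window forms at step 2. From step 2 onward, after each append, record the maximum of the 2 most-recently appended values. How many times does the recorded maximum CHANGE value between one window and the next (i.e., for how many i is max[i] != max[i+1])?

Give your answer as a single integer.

step 1: append 11 -> window=[11] (not full yet)
step 2: append 4 -> window=[11, 4] -> max=11
step 3: append 1 -> window=[4, 1] -> max=4
step 4: append 10 -> window=[1, 10] -> max=10
step 5: append 8 -> window=[10, 8] -> max=10
step 6: append 14 -> window=[8, 14] -> max=14
step 7: append 0 -> window=[14, 0] -> max=14
step 8: append 23 -> window=[0, 23] -> max=23
step 9: append 19 -> window=[23, 19] -> max=23
step 10: append 26 -> window=[19, 26] -> max=26
step 11: append 21 -> window=[26, 21] -> max=26
step 12: append 12 -> window=[21, 12] -> max=21
Recorded maximums: 11 4 10 10 14 14 23 23 26 26 21
Changes between consecutive maximums: 6

Answer: 6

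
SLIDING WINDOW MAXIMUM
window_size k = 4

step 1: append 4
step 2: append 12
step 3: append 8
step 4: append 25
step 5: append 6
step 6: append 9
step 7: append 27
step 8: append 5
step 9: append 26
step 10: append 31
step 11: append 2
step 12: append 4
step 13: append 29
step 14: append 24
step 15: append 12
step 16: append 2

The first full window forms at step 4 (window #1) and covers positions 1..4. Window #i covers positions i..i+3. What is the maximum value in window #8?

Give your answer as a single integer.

Answer: 31

Derivation:
step 1: append 4 -> window=[4] (not full yet)
step 2: append 12 -> window=[4, 12] (not full yet)
step 3: append 8 -> window=[4, 12, 8] (not full yet)
step 4: append 25 -> window=[4, 12, 8, 25] -> max=25
step 5: append 6 -> window=[12, 8, 25, 6] -> max=25
step 6: append 9 -> window=[8, 25, 6, 9] -> max=25
step 7: append 27 -> window=[25, 6, 9, 27] -> max=27
step 8: append 5 -> window=[6, 9, 27, 5] -> max=27
step 9: append 26 -> window=[9, 27, 5, 26] -> max=27
step 10: append 31 -> window=[27, 5, 26, 31] -> max=31
step 11: append 2 -> window=[5, 26, 31, 2] -> max=31
Window #8 max = 31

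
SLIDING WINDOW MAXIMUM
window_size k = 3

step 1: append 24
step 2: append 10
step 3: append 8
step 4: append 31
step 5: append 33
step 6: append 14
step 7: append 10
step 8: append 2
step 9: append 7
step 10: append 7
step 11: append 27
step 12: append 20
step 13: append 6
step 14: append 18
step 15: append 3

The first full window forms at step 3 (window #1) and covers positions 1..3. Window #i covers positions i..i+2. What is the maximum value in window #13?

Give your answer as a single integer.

Answer: 18

Derivation:
step 1: append 24 -> window=[24] (not full yet)
step 2: append 10 -> window=[24, 10] (not full yet)
step 3: append 8 -> window=[24, 10, 8] -> max=24
step 4: append 31 -> window=[10, 8, 31] -> max=31
step 5: append 33 -> window=[8, 31, 33] -> max=33
step 6: append 14 -> window=[31, 33, 14] -> max=33
step 7: append 10 -> window=[33, 14, 10] -> max=33
step 8: append 2 -> window=[14, 10, 2] -> max=14
step 9: append 7 -> window=[10, 2, 7] -> max=10
step 10: append 7 -> window=[2, 7, 7] -> max=7
step 11: append 27 -> window=[7, 7, 27] -> max=27
step 12: append 20 -> window=[7, 27, 20] -> max=27
step 13: append 6 -> window=[27, 20, 6] -> max=27
step 14: append 18 -> window=[20, 6, 18] -> max=20
step 15: append 3 -> window=[6, 18, 3] -> max=18
Window #13 max = 18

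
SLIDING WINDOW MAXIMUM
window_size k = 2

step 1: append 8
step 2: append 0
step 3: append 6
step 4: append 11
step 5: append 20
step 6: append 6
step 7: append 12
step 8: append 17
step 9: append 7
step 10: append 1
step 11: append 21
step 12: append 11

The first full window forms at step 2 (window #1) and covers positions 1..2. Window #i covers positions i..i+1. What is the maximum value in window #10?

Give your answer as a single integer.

step 1: append 8 -> window=[8] (not full yet)
step 2: append 0 -> window=[8, 0] -> max=8
step 3: append 6 -> window=[0, 6] -> max=6
step 4: append 11 -> window=[6, 11] -> max=11
step 5: append 20 -> window=[11, 20] -> max=20
step 6: append 6 -> window=[20, 6] -> max=20
step 7: append 12 -> window=[6, 12] -> max=12
step 8: append 17 -> window=[12, 17] -> max=17
step 9: append 7 -> window=[17, 7] -> max=17
step 10: append 1 -> window=[7, 1] -> max=7
step 11: append 21 -> window=[1, 21] -> max=21
Window #10 max = 21

Answer: 21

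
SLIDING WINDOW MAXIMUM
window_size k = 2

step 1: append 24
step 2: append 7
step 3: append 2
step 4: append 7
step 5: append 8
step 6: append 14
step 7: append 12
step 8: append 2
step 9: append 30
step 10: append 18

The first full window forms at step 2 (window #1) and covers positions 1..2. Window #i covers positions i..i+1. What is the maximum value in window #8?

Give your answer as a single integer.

step 1: append 24 -> window=[24] (not full yet)
step 2: append 7 -> window=[24, 7] -> max=24
step 3: append 2 -> window=[7, 2] -> max=7
step 4: append 7 -> window=[2, 7] -> max=7
step 5: append 8 -> window=[7, 8] -> max=8
step 6: append 14 -> window=[8, 14] -> max=14
step 7: append 12 -> window=[14, 12] -> max=14
step 8: append 2 -> window=[12, 2] -> max=12
step 9: append 30 -> window=[2, 30] -> max=30
Window #8 max = 30

Answer: 30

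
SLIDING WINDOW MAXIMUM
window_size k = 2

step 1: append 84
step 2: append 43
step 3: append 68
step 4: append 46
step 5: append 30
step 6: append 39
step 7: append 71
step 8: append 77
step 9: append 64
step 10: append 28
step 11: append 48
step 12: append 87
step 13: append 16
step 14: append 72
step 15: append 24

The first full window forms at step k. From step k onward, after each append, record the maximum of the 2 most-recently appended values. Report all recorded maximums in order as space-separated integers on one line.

Answer: 84 68 68 46 39 71 77 77 64 48 87 87 72 72

Derivation:
step 1: append 84 -> window=[84] (not full yet)
step 2: append 43 -> window=[84, 43] -> max=84
step 3: append 68 -> window=[43, 68] -> max=68
step 4: append 46 -> window=[68, 46] -> max=68
step 5: append 30 -> window=[46, 30] -> max=46
step 6: append 39 -> window=[30, 39] -> max=39
step 7: append 71 -> window=[39, 71] -> max=71
step 8: append 77 -> window=[71, 77] -> max=77
step 9: append 64 -> window=[77, 64] -> max=77
step 10: append 28 -> window=[64, 28] -> max=64
step 11: append 48 -> window=[28, 48] -> max=48
step 12: append 87 -> window=[48, 87] -> max=87
step 13: append 16 -> window=[87, 16] -> max=87
step 14: append 72 -> window=[16, 72] -> max=72
step 15: append 24 -> window=[72, 24] -> max=72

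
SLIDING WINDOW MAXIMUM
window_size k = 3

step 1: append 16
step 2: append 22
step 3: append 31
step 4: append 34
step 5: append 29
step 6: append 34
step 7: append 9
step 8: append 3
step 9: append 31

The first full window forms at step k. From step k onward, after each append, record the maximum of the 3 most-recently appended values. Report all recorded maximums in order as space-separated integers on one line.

Answer: 31 34 34 34 34 34 31

Derivation:
step 1: append 16 -> window=[16] (not full yet)
step 2: append 22 -> window=[16, 22] (not full yet)
step 3: append 31 -> window=[16, 22, 31] -> max=31
step 4: append 34 -> window=[22, 31, 34] -> max=34
step 5: append 29 -> window=[31, 34, 29] -> max=34
step 6: append 34 -> window=[34, 29, 34] -> max=34
step 7: append 9 -> window=[29, 34, 9] -> max=34
step 8: append 3 -> window=[34, 9, 3] -> max=34
step 9: append 31 -> window=[9, 3, 31] -> max=31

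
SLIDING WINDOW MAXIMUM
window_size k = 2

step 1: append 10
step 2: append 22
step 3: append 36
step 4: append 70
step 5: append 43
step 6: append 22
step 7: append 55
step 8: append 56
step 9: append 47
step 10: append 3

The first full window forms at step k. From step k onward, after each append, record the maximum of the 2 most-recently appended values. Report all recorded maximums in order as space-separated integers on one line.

step 1: append 10 -> window=[10] (not full yet)
step 2: append 22 -> window=[10, 22] -> max=22
step 3: append 36 -> window=[22, 36] -> max=36
step 4: append 70 -> window=[36, 70] -> max=70
step 5: append 43 -> window=[70, 43] -> max=70
step 6: append 22 -> window=[43, 22] -> max=43
step 7: append 55 -> window=[22, 55] -> max=55
step 8: append 56 -> window=[55, 56] -> max=56
step 9: append 47 -> window=[56, 47] -> max=56
step 10: append 3 -> window=[47, 3] -> max=47

Answer: 22 36 70 70 43 55 56 56 47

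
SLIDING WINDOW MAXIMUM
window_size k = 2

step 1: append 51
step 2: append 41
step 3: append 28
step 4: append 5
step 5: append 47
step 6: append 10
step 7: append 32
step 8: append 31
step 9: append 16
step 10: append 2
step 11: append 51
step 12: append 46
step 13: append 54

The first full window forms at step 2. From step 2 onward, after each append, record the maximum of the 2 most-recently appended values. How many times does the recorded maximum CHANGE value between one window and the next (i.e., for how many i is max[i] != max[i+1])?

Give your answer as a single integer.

step 1: append 51 -> window=[51] (not full yet)
step 2: append 41 -> window=[51, 41] -> max=51
step 3: append 28 -> window=[41, 28] -> max=41
step 4: append 5 -> window=[28, 5] -> max=28
step 5: append 47 -> window=[5, 47] -> max=47
step 6: append 10 -> window=[47, 10] -> max=47
step 7: append 32 -> window=[10, 32] -> max=32
step 8: append 31 -> window=[32, 31] -> max=32
step 9: append 16 -> window=[31, 16] -> max=31
step 10: append 2 -> window=[16, 2] -> max=16
step 11: append 51 -> window=[2, 51] -> max=51
step 12: append 46 -> window=[51, 46] -> max=51
step 13: append 54 -> window=[46, 54] -> max=54
Recorded maximums: 51 41 28 47 47 32 32 31 16 51 51 54
Changes between consecutive maximums: 8

Answer: 8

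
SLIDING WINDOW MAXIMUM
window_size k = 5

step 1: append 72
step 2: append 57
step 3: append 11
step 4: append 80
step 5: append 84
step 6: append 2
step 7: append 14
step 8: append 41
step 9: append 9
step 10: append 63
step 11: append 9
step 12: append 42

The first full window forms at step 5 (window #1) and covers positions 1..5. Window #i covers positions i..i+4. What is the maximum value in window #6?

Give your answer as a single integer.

Answer: 63

Derivation:
step 1: append 72 -> window=[72] (not full yet)
step 2: append 57 -> window=[72, 57] (not full yet)
step 3: append 11 -> window=[72, 57, 11] (not full yet)
step 4: append 80 -> window=[72, 57, 11, 80] (not full yet)
step 5: append 84 -> window=[72, 57, 11, 80, 84] -> max=84
step 6: append 2 -> window=[57, 11, 80, 84, 2] -> max=84
step 7: append 14 -> window=[11, 80, 84, 2, 14] -> max=84
step 8: append 41 -> window=[80, 84, 2, 14, 41] -> max=84
step 9: append 9 -> window=[84, 2, 14, 41, 9] -> max=84
step 10: append 63 -> window=[2, 14, 41, 9, 63] -> max=63
Window #6 max = 63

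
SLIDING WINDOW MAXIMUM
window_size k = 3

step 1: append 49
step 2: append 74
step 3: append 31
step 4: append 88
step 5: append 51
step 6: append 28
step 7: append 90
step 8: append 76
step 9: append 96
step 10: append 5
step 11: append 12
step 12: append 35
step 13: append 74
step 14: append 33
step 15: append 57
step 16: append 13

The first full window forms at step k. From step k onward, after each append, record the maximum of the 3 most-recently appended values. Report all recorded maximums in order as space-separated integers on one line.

Answer: 74 88 88 88 90 90 96 96 96 35 74 74 74 57

Derivation:
step 1: append 49 -> window=[49] (not full yet)
step 2: append 74 -> window=[49, 74] (not full yet)
step 3: append 31 -> window=[49, 74, 31] -> max=74
step 4: append 88 -> window=[74, 31, 88] -> max=88
step 5: append 51 -> window=[31, 88, 51] -> max=88
step 6: append 28 -> window=[88, 51, 28] -> max=88
step 7: append 90 -> window=[51, 28, 90] -> max=90
step 8: append 76 -> window=[28, 90, 76] -> max=90
step 9: append 96 -> window=[90, 76, 96] -> max=96
step 10: append 5 -> window=[76, 96, 5] -> max=96
step 11: append 12 -> window=[96, 5, 12] -> max=96
step 12: append 35 -> window=[5, 12, 35] -> max=35
step 13: append 74 -> window=[12, 35, 74] -> max=74
step 14: append 33 -> window=[35, 74, 33] -> max=74
step 15: append 57 -> window=[74, 33, 57] -> max=74
step 16: append 13 -> window=[33, 57, 13] -> max=57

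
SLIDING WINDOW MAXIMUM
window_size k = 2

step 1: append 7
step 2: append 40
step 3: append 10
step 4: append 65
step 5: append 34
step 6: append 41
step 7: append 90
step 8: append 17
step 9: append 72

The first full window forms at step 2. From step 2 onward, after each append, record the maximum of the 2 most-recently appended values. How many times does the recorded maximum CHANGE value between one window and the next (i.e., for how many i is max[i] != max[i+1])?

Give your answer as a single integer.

step 1: append 7 -> window=[7] (not full yet)
step 2: append 40 -> window=[7, 40] -> max=40
step 3: append 10 -> window=[40, 10] -> max=40
step 4: append 65 -> window=[10, 65] -> max=65
step 5: append 34 -> window=[65, 34] -> max=65
step 6: append 41 -> window=[34, 41] -> max=41
step 7: append 90 -> window=[41, 90] -> max=90
step 8: append 17 -> window=[90, 17] -> max=90
step 9: append 72 -> window=[17, 72] -> max=72
Recorded maximums: 40 40 65 65 41 90 90 72
Changes between consecutive maximums: 4

Answer: 4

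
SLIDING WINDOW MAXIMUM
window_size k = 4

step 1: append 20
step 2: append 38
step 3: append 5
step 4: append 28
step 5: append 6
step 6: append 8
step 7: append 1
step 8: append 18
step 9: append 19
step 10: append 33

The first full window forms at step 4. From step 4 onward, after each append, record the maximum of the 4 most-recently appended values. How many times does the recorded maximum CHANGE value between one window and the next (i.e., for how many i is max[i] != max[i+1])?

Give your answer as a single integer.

step 1: append 20 -> window=[20] (not full yet)
step 2: append 38 -> window=[20, 38] (not full yet)
step 3: append 5 -> window=[20, 38, 5] (not full yet)
step 4: append 28 -> window=[20, 38, 5, 28] -> max=38
step 5: append 6 -> window=[38, 5, 28, 6] -> max=38
step 6: append 8 -> window=[5, 28, 6, 8] -> max=28
step 7: append 1 -> window=[28, 6, 8, 1] -> max=28
step 8: append 18 -> window=[6, 8, 1, 18] -> max=18
step 9: append 19 -> window=[8, 1, 18, 19] -> max=19
step 10: append 33 -> window=[1, 18, 19, 33] -> max=33
Recorded maximums: 38 38 28 28 18 19 33
Changes between consecutive maximums: 4

Answer: 4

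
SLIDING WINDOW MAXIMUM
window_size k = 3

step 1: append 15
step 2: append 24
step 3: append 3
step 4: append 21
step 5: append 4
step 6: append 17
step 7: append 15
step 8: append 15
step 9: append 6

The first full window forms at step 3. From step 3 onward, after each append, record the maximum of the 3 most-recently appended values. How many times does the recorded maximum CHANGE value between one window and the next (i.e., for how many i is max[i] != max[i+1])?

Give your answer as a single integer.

Answer: 3

Derivation:
step 1: append 15 -> window=[15] (not full yet)
step 2: append 24 -> window=[15, 24] (not full yet)
step 3: append 3 -> window=[15, 24, 3] -> max=24
step 4: append 21 -> window=[24, 3, 21] -> max=24
step 5: append 4 -> window=[3, 21, 4] -> max=21
step 6: append 17 -> window=[21, 4, 17] -> max=21
step 7: append 15 -> window=[4, 17, 15] -> max=17
step 8: append 15 -> window=[17, 15, 15] -> max=17
step 9: append 6 -> window=[15, 15, 6] -> max=15
Recorded maximums: 24 24 21 21 17 17 15
Changes between consecutive maximums: 3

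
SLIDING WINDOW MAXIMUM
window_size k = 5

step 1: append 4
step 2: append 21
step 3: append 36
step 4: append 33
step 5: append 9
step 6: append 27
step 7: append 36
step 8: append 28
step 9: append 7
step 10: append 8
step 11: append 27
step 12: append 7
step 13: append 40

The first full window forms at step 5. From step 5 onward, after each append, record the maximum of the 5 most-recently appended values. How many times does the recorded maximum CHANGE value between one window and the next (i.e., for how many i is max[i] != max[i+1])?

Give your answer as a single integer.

step 1: append 4 -> window=[4] (not full yet)
step 2: append 21 -> window=[4, 21] (not full yet)
step 3: append 36 -> window=[4, 21, 36] (not full yet)
step 4: append 33 -> window=[4, 21, 36, 33] (not full yet)
step 5: append 9 -> window=[4, 21, 36, 33, 9] -> max=36
step 6: append 27 -> window=[21, 36, 33, 9, 27] -> max=36
step 7: append 36 -> window=[36, 33, 9, 27, 36] -> max=36
step 8: append 28 -> window=[33, 9, 27, 36, 28] -> max=36
step 9: append 7 -> window=[9, 27, 36, 28, 7] -> max=36
step 10: append 8 -> window=[27, 36, 28, 7, 8] -> max=36
step 11: append 27 -> window=[36, 28, 7, 8, 27] -> max=36
step 12: append 7 -> window=[28, 7, 8, 27, 7] -> max=28
step 13: append 40 -> window=[7, 8, 27, 7, 40] -> max=40
Recorded maximums: 36 36 36 36 36 36 36 28 40
Changes between consecutive maximums: 2

Answer: 2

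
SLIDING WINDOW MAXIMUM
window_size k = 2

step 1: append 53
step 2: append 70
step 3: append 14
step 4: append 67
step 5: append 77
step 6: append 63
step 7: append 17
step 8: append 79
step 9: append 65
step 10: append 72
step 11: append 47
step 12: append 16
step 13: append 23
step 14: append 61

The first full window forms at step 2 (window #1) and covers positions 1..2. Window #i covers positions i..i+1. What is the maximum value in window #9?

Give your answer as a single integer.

Answer: 72

Derivation:
step 1: append 53 -> window=[53] (not full yet)
step 2: append 70 -> window=[53, 70] -> max=70
step 3: append 14 -> window=[70, 14] -> max=70
step 4: append 67 -> window=[14, 67] -> max=67
step 5: append 77 -> window=[67, 77] -> max=77
step 6: append 63 -> window=[77, 63] -> max=77
step 7: append 17 -> window=[63, 17] -> max=63
step 8: append 79 -> window=[17, 79] -> max=79
step 9: append 65 -> window=[79, 65] -> max=79
step 10: append 72 -> window=[65, 72] -> max=72
Window #9 max = 72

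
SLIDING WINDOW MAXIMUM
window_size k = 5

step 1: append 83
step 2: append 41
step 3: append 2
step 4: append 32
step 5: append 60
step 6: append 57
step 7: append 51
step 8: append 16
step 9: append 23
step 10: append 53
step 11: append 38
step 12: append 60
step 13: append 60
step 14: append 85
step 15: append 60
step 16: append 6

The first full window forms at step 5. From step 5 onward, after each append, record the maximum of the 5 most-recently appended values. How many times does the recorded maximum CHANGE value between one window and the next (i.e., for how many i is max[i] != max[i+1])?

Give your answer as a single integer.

step 1: append 83 -> window=[83] (not full yet)
step 2: append 41 -> window=[83, 41] (not full yet)
step 3: append 2 -> window=[83, 41, 2] (not full yet)
step 4: append 32 -> window=[83, 41, 2, 32] (not full yet)
step 5: append 60 -> window=[83, 41, 2, 32, 60] -> max=83
step 6: append 57 -> window=[41, 2, 32, 60, 57] -> max=60
step 7: append 51 -> window=[2, 32, 60, 57, 51] -> max=60
step 8: append 16 -> window=[32, 60, 57, 51, 16] -> max=60
step 9: append 23 -> window=[60, 57, 51, 16, 23] -> max=60
step 10: append 53 -> window=[57, 51, 16, 23, 53] -> max=57
step 11: append 38 -> window=[51, 16, 23, 53, 38] -> max=53
step 12: append 60 -> window=[16, 23, 53, 38, 60] -> max=60
step 13: append 60 -> window=[23, 53, 38, 60, 60] -> max=60
step 14: append 85 -> window=[53, 38, 60, 60, 85] -> max=85
step 15: append 60 -> window=[38, 60, 60, 85, 60] -> max=85
step 16: append 6 -> window=[60, 60, 85, 60, 6] -> max=85
Recorded maximums: 83 60 60 60 60 57 53 60 60 85 85 85
Changes between consecutive maximums: 5

Answer: 5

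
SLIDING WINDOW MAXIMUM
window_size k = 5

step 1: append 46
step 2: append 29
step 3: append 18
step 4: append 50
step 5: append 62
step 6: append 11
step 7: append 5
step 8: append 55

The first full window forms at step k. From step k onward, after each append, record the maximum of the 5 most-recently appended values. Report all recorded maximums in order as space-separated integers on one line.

step 1: append 46 -> window=[46] (not full yet)
step 2: append 29 -> window=[46, 29] (not full yet)
step 3: append 18 -> window=[46, 29, 18] (not full yet)
step 4: append 50 -> window=[46, 29, 18, 50] (not full yet)
step 5: append 62 -> window=[46, 29, 18, 50, 62] -> max=62
step 6: append 11 -> window=[29, 18, 50, 62, 11] -> max=62
step 7: append 5 -> window=[18, 50, 62, 11, 5] -> max=62
step 8: append 55 -> window=[50, 62, 11, 5, 55] -> max=62

Answer: 62 62 62 62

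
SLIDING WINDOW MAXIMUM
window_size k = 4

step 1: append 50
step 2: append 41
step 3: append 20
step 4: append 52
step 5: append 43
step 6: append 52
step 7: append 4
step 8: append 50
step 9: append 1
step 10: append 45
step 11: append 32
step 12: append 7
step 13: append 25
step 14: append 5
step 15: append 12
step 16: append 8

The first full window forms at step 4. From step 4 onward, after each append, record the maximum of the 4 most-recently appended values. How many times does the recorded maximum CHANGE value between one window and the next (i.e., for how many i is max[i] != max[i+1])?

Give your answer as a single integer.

Answer: 4

Derivation:
step 1: append 50 -> window=[50] (not full yet)
step 2: append 41 -> window=[50, 41] (not full yet)
step 3: append 20 -> window=[50, 41, 20] (not full yet)
step 4: append 52 -> window=[50, 41, 20, 52] -> max=52
step 5: append 43 -> window=[41, 20, 52, 43] -> max=52
step 6: append 52 -> window=[20, 52, 43, 52] -> max=52
step 7: append 4 -> window=[52, 43, 52, 4] -> max=52
step 8: append 50 -> window=[43, 52, 4, 50] -> max=52
step 9: append 1 -> window=[52, 4, 50, 1] -> max=52
step 10: append 45 -> window=[4, 50, 1, 45] -> max=50
step 11: append 32 -> window=[50, 1, 45, 32] -> max=50
step 12: append 7 -> window=[1, 45, 32, 7] -> max=45
step 13: append 25 -> window=[45, 32, 7, 25] -> max=45
step 14: append 5 -> window=[32, 7, 25, 5] -> max=32
step 15: append 12 -> window=[7, 25, 5, 12] -> max=25
step 16: append 8 -> window=[25, 5, 12, 8] -> max=25
Recorded maximums: 52 52 52 52 52 52 50 50 45 45 32 25 25
Changes between consecutive maximums: 4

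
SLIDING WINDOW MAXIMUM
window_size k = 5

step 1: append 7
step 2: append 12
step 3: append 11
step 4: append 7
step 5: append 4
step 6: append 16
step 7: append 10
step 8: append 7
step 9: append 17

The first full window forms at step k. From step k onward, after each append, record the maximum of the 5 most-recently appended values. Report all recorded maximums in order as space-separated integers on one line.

step 1: append 7 -> window=[7] (not full yet)
step 2: append 12 -> window=[7, 12] (not full yet)
step 3: append 11 -> window=[7, 12, 11] (not full yet)
step 4: append 7 -> window=[7, 12, 11, 7] (not full yet)
step 5: append 4 -> window=[7, 12, 11, 7, 4] -> max=12
step 6: append 16 -> window=[12, 11, 7, 4, 16] -> max=16
step 7: append 10 -> window=[11, 7, 4, 16, 10] -> max=16
step 8: append 7 -> window=[7, 4, 16, 10, 7] -> max=16
step 9: append 17 -> window=[4, 16, 10, 7, 17] -> max=17

Answer: 12 16 16 16 17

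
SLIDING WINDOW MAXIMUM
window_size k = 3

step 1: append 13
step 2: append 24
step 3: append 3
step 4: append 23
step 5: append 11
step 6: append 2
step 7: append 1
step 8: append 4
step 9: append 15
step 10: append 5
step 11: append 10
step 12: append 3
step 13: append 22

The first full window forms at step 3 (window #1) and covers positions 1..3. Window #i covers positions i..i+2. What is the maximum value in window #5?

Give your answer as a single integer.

Answer: 11

Derivation:
step 1: append 13 -> window=[13] (not full yet)
step 2: append 24 -> window=[13, 24] (not full yet)
step 3: append 3 -> window=[13, 24, 3] -> max=24
step 4: append 23 -> window=[24, 3, 23] -> max=24
step 5: append 11 -> window=[3, 23, 11] -> max=23
step 6: append 2 -> window=[23, 11, 2] -> max=23
step 7: append 1 -> window=[11, 2, 1] -> max=11
Window #5 max = 11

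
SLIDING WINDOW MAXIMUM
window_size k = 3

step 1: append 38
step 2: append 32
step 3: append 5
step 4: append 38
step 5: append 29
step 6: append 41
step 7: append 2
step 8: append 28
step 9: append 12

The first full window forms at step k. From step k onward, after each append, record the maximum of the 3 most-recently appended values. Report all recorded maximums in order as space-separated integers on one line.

step 1: append 38 -> window=[38] (not full yet)
step 2: append 32 -> window=[38, 32] (not full yet)
step 3: append 5 -> window=[38, 32, 5] -> max=38
step 4: append 38 -> window=[32, 5, 38] -> max=38
step 5: append 29 -> window=[5, 38, 29] -> max=38
step 6: append 41 -> window=[38, 29, 41] -> max=41
step 7: append 2 -> window=[29, 41, 2] -> max=41
step 8: append 28 -> window=[41, 2, 28] -> max=41
step 9: append 12 -> window=[2, 28, 12] -> max=28

Answer: 38 38 38 41 41 41 28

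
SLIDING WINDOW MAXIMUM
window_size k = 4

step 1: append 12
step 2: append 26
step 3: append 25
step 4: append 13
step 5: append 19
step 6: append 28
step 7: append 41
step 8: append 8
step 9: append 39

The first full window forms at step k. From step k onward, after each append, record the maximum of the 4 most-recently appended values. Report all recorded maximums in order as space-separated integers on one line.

step 1: append 12 -> window=[12] (not full yet)
step 2: append 26 -> window=[12, 26] (not full yet)
step 3: append 25 -> window=[12, 26, 25] (not full yet)
step 4: append 13 -> window=[12, 26, 25, 13] -> max=26
step 5: append 19 -> window=[26, 25, 13, 19] -> max=26
step 6: append 28 -> window=[25, 13, 19, 28] -> max=28
step 7: append 41 -> window=[13, 19, 28, 41] -> max=41
step 8: append 8 -> window=[19, 28, 41, 8] -> max=41
step 9: append 39 -> window=[28, 41, 8, 39] -> max=41

Answer: 26 26 28 41 41 41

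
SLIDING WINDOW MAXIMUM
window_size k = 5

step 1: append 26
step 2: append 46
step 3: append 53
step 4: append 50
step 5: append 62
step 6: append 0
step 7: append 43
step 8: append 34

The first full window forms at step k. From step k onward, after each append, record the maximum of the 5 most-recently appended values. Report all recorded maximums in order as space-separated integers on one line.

Answer: 62 62 62 62

Derivation:
step 1: append 26 -> window=[26] (not full yet)
step 2: append 46 -> window=[26, 46] (not full yet)
step 3: append 53 -> window=[26, 46, 53] (not full yet)
step 4: append 50 -> window=[26, 46, 53, 50] (not full yet)
step 5: append 62 -> window=[26, 46, 53, 50, 62] -> max=62
step 6: append 0 -> window=[46, 53, 50, 62, 0] -> max=62
step 7: append 43 -> window=[53, 50, 62, 0, 43] -> max=62
step 8: append 34 -> window=[50, 62, 0, 43, 34] -> max=62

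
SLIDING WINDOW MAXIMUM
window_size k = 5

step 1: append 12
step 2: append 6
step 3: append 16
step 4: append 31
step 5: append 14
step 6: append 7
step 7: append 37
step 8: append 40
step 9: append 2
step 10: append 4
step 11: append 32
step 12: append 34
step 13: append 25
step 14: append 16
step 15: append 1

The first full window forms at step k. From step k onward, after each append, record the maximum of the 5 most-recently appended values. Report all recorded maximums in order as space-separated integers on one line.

Answer: 31 31 37 40 40 40 40 40 34 34 34

Derivation:
step 1: append 12 -> window=[12] (not full yet)
step 2: append 6 -> window=[12, 6] (not full yet)
step 3: append 16 -> window=[12, 6, 16] (not full yet)
step 4: append 31 -> window=[12, 6, 16, 31] (not full yet)
step 5: append 14 -> window=[12, 6, 16, 31, 14] -> max=31
step 6: append 7 -> window=[6, 16, 31, 14, 7] -> max=31
step 7: append 37 -> window=[16, 31, 14, 7, 37] -> max=37
step 8: append 40 -> window=[31, 14, 7, 37, 40] -> max=40
step 9: append 2 -> window=[14, 7, 37, 40, 2] -> max=40
step 10: append 4 -> window=[7, 37, 40, 2, 4] -> max=40
step 11: append 32 -> window=[37, 40, 2, 4, 32] -> max=40
step 12: append 34 -> window=[40, 2, 4, 32, 34] -> max=40
step 13: append 25 -> window=[2, 4, 32, 34, 25] -> max=34
step 14: append 16 -> window=[4, 32, 34, 25, 16] -> max=34
step 15: append 1 -> window=[32, 34, 25, 16, 1] -> max=34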